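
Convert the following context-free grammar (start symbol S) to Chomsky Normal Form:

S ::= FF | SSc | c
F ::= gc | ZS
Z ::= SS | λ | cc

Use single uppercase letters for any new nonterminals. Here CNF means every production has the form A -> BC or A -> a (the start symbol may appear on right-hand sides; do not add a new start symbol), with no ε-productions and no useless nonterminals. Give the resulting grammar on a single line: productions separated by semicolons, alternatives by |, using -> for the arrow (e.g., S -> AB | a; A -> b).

Nullable: {Z}; after ε-elimination: S -> c | FF | SSc; F -> S | ZS | gc; Z -> SS | cc.
After unit-elimination: S -> c | FF | SSc; F -> c | FF | ZS | gc | SSc; Z -> SS | cc.
TERM: introduce A -> c, B -> g and substitute in every rule of length ≥2.
BIN: F -> SSA becomes F -> SC, C -> SA; S -> SSA becomes S -> SD, D -> SA.

S -> c | FF | SD; A -> c; B -> g; C -> SA; D -> SA; F -> c | BA | FF | SC | ZS; Z -> AA | SS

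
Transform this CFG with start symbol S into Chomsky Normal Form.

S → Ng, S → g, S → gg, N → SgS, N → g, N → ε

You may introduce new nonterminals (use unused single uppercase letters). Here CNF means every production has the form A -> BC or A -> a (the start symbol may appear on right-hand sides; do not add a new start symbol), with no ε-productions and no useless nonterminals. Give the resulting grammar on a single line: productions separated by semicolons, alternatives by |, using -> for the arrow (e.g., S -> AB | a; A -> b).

Nullable: {N}; after ε-elimination: S -> g | Ng | gg; N -> g | SgS.
No unit productions to eliminate.
TERM: introduce A -> g and substitute in every rule of length ≥2.
BIN: N -> SAS becomes N -> SB, B -> AS.

S -> g | AA | NA; A -> g; B -> AS; N -> g | SB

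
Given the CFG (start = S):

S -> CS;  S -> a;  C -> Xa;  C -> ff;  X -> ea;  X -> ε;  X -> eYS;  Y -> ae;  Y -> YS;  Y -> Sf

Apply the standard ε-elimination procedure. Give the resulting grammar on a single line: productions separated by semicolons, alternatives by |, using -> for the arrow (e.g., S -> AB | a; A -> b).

S -> a | CS; C -> a | Xa | ff; X -> ea | eYS; Y -> Sf | YS | ae

Nullable set: {X}.
C -> Xa: X nullable, giving Xa | a.
Drop X -> ε.
Unchanged (no nullable symbols): S -> CS; S -> a; C -> ff; X -> eYS; X -> ea; Y -> Sf; Y -> YS; Y -> ae.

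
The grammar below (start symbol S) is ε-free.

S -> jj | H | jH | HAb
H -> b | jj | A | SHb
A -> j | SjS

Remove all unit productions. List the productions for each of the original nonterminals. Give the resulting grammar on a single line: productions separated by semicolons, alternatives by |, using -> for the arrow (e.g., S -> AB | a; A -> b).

S -> b | j | jH | jj | HAb | SHb | SjS; A -> j | SjS; H -> b | j | jj | SHb | SjS

Unit productions: H->A, S->H.
Unit pairs (A ⇒* B via units): (H,A), (S,A), (S,H).
S: inherits non-unit rules of {A, H, S} → HAb | SHb | SjS | b | j | jH | jj.
A: inherits non-unit rules of {A} → SjS | j.
H: inherits non-unit rules of {A, H} → SHb | SjS | b | j | jj.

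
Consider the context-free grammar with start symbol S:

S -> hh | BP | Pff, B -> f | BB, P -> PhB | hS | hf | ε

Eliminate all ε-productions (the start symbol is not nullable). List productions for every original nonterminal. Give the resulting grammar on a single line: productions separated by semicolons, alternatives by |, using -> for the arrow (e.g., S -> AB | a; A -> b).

S -> B | BP | ff | hh | Pff; B -> f | BB; P -> hB | hS | hf | PhB

Nullable set: {P}.
S -> BP: P nullable, giving B | BP.
S -> Pff: P nullable, giving Pff | ff.
Drop P -> ε.
P -> PhB: P nullable, giving PhB | hB.
Unchanged (no nullable symbols): S -> hh; B -> BB; B -> f; P -> hS; P -> hf.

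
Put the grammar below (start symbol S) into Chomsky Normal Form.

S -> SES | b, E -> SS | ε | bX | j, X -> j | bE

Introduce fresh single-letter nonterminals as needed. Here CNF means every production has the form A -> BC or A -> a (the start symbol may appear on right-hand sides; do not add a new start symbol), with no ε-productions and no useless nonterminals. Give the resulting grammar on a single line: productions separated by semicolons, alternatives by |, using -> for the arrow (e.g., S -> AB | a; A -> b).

Nullable: {E}; after ε-elimination: S -> b | SS | SES; E -> j | SS | bX; X -> b | j | bE.
No unit productions to eliminate.
TERM: introduce A -> b and substitute in every rule of length ≥2.
BIN: S -> SES becomes S -> SB, B -> ES.

S -> b | SB | SS; A -> b; B -> ES; E -> j | AX | SS; X -> b | j | AE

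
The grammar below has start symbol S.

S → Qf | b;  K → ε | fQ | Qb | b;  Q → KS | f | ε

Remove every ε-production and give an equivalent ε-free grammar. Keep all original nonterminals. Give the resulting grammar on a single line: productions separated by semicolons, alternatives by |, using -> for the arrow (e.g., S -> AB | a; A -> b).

Nullable set: {K, Q}.
S -> Qf: Q nullable, giving Qf | f.
Drop K -> ε.
K -> Qb: Q nullable, giving Qb | b.
K -> fQ: Q nullable, giving f | fQ.
Drop Q -> ε.
Q -> KS: K nullable, giving KS | S.
Unchanged (no nullable symbols): S -> b; K -> b; Q -> f.

S -> b | f | Qf; K -> b | f | Qb | fQ; Q -> S | f | KS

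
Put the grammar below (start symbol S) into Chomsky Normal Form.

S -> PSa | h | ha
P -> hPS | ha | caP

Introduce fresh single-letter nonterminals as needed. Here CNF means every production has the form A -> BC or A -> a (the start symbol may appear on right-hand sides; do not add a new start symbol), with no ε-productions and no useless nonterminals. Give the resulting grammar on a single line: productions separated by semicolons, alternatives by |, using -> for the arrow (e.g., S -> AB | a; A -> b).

S -> h | CB | PF; A -> c; B -> a; C -> h; D -> BP; E -> PS; F -> SB; P -> AD | CB | CE

No ε-productions.
No unit productions to eliminate.
TERM: introduce B -> a, A -> c, C -> h and substitute in every rule of length ≥2.
BIN: P -> ABP becomes P -> AD, D -> BP; P -> CPS becomes P -> CE, E -> PS; S -> PSB becomes S -> PF, F -> SB.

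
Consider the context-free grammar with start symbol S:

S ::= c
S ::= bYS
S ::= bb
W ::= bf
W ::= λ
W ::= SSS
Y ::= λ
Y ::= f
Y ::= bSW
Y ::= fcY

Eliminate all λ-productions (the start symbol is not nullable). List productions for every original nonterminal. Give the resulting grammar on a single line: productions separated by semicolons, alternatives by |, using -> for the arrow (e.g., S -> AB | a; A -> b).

Nullable set: {W, Y}.
S -> bYS: Y nullable, giving bS | bYS.
Drop W -> λ.
Drop Y -> λ.
Y -> bSW: W nullable, giving bS | bSW.
Y -> fcY: Y nullable, giving fc | fcY.
Unchanged (no nullable symbols): S -> bb; S -> c; W -> SSS; W -> bf; Y -> f.

S -> c | bS | bb | bYS; W -> bf | SSS; Y -> f | bS | fc | bSW | fcY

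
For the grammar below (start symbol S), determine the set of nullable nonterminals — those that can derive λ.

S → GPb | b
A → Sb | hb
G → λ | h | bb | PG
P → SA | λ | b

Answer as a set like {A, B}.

Directly nullable (have an ε-rule): {G, P}.
Not nullable: A, S — each has a terminal in every rule's right-hand side or depends on a non-nullable symbol.

{G, P}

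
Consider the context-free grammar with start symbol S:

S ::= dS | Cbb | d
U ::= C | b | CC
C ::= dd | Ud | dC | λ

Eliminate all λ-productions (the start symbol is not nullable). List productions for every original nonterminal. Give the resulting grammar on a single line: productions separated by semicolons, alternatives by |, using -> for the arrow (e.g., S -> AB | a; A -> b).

Nullable set: {C, U}.
S -> Cbb: C nullable, giving Cbb | bb.
Drop C -> λ.
C -> Ud: U nullable, giving Ud | d.
C -> dC: C nullable, giving d | dC.
U -> C: C nullable, giving C.
U -> CC: C, C nullable, giving C | CC.
Unchanged (no nullable symbols): S -> d; S -> dS; C -> dd; U -> b.

S -> d | bb | dS | Cbb; C -> d | Ud | dC | dd; U -> C | b | CC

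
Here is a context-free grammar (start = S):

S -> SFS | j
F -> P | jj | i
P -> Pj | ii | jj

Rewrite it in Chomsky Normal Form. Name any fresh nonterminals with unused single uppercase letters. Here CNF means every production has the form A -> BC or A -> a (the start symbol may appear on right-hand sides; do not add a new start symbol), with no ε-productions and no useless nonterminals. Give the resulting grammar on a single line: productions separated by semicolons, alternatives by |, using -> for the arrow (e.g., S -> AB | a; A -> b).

S -> j | SC; A -> j; B -> i; C -> FS; F -> i | AA | BB | PA; P -> AA | BB | PA

No ε-productions.
After unit-elimination: S -> j | SFS; F -> i | Pj | ii | jj; P -> Pj | ii | jj.
TERM: introduce B -> i, A -> j and substitute in every rule of length ≥2.
BIN: S -> SFS becomes S -> SC, C -> FS.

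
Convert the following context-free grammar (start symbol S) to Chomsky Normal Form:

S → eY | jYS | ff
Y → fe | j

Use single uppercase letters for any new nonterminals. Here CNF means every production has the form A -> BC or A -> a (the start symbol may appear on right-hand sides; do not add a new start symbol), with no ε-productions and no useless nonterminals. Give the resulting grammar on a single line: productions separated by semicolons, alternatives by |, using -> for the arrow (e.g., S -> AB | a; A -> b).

S -> AY | BB | CD; A -> e; B -> f; C -> j; D -> YS; Y -> j | BA

No ε-productions.
No unit productions to eliminate.
TERM: introduce A -> e, B -> f, C -> j and substitute in every rule of length ≥2.
BIN: S -> CYS becomes S -> CD, D -> YS.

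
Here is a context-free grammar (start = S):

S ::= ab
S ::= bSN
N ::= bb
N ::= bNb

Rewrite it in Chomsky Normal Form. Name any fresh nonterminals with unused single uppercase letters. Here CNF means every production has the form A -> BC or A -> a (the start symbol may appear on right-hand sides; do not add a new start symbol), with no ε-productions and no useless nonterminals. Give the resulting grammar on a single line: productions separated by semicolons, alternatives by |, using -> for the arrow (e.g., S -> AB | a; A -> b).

S -> AD | BA; A -> b; B -> a; C -> NA; D -> SN; N -> AA | AC

No ε-productions.
No unit productions to eliminate.
TERM: introduce B -> a, A -> b and substitute in every rule of length ≥2.
BIN: N -> ANA becomes N -> AC, C -> NA; S -> ASN becomes S -> AD, D -> SN.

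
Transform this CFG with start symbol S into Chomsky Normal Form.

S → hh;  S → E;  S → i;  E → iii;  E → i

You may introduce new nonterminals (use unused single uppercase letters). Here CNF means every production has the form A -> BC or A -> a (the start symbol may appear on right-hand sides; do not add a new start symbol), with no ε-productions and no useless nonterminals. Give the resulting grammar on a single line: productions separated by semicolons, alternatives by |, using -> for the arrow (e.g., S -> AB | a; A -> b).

S -> i | AD | BB; A -> i; B -> h; D -> AA

No ε-productions.
After unit-elimination: S -> i | hh | iii; E -> i | iii.
TERM: introduce B -> h, A -> i and substitute in every rule of length ≥2.
BIN: E -> AAA becomes E -> AC, C -> AA; S -> AAA becomes S -> AD, D -> AA.
Drop unreachable/unproductive: E.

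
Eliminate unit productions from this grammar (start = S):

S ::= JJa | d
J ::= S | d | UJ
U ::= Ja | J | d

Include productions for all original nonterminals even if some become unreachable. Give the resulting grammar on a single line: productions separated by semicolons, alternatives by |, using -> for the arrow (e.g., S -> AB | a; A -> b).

S -> d | JJa; J -> d | UJ | JJa; U -> d | Ja | UJ | JJa

Unit productions: J->S, U->J.
Unit pairs (A ⇒* B via units): (J,S), (U,J), (U,S).
S: inherits non-unit rules of {S} → JJa | d.
J: inherits non-unit rules of {J, S} → JJa | UJ | d.
U: inherits non-unit rules of {J, S, U} → JJa | Ja | UJ | d.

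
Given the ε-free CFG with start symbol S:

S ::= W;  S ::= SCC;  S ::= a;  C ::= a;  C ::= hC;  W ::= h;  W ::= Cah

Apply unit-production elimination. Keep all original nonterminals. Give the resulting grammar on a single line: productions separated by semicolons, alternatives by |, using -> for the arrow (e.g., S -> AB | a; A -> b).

S -> a | h | Cah | SCC; C -> a | hC; W -> h | Cah

Unit productions: S->W.
Unit pairs (A ⇒* B via units): (S,W).
S: inherits non-unit rules of {S, W} → Cah | SCC | a | h.
C: inherits non-unit rules of {C} → a | hC.
W: inherits non-unit rules of {W} → Cah | h.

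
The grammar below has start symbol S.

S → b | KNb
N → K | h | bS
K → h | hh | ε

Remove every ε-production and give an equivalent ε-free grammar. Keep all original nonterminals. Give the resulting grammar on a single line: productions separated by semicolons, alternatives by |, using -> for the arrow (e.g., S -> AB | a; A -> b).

Nullable set: {K, N}.
S -> KNb: K, N nullable, giving KNb | Kb | Nb | b.
Drop K -> ε.
N -> K: K nullable, giving K.
Unchanged (no nullable symbols): S -> b; K -> h; K -> hh; N -> bS; N -> h.

S -> b | Kb | Nb | KNb; K -> h | hh; N -> K | h | bS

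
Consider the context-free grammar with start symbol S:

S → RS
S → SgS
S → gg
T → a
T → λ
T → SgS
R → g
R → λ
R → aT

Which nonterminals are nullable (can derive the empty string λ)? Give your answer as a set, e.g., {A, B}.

{R, T}

Directly nullable (have an ε-rule): {R, T}.
Not nullable: S — each has a terminal in every rule's right-hand side or depends on a non-nullable symbol.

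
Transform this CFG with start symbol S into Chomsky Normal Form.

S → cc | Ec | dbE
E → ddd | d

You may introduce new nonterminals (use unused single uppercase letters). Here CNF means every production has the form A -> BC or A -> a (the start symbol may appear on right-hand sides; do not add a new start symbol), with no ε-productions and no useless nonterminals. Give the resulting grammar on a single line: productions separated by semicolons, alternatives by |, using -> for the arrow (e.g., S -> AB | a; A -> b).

No ε-productions.
No unit productions to eliminate.
TERM: introduce C -> b, B -> c, A -> d and substitute in every rule of length ≥2.
BIN: E -> AAA becomes E -> AD, D -> AA; S -> ACE becomes S -> AF, F -> CE.

S -> AF | BB | EB; A -> d; B -> c; C -> b; D -> AA; E -> d | AD; F -> CE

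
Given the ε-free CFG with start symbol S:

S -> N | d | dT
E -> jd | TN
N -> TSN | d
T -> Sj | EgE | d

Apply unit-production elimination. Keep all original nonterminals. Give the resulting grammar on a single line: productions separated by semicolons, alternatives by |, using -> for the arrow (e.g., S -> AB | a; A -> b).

Unit productions: S->N.
Unit pairs (A ⇒* B via units): (S,N).
S: inherits non-unit rules of {N, S} → TSN | d | dT.
E: inherits non-unit rules of {E} → TN | jd.
N: inherits non-unit rules of {N} → TSN | d.
T: inherits non-unit rules of {T} → EgE | Sj | d.

S -> d | dT | TSN; E -> TN | jd; N -> d | TSN; T -> d | Sj | EgE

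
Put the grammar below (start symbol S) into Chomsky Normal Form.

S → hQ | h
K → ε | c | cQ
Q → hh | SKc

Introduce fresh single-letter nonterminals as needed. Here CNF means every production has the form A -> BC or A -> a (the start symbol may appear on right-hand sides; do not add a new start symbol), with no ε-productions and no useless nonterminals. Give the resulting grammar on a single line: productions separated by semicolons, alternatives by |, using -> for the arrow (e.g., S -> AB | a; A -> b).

Nullable: {K}; after ε-elimination: S -> h | hQ; K -> c | cQ; Q -> Sc | hh | SKc.
No unit productions to eliminate.
TERM: introduce A -> c, B -> h and substitute in every rule of length ≥2.
BIN: Q -> SKA becomes Q -> SC, C -> KA.

S -> h | BQ; A -> c; B -> h; C -> KA; K -> c | AQ; Q -> BB | SA | SC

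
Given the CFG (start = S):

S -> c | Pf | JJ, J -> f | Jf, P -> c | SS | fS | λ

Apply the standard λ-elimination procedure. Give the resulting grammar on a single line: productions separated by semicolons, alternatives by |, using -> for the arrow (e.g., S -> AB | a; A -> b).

Nullable set: {P}.
S -> Pf: P nullable, giving Pf | f.
Drop P -> λ.
Unchanged (no nullable symbols): S -> JJ; S -> c; J -> Jf; J -> f; P -> SS; P -> c; P -> fS.

S -> c | f | JJ | Pf; J -> f | Jf; P -> c | SS | fS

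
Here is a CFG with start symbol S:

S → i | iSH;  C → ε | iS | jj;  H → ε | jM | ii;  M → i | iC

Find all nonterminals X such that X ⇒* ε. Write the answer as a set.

{C, H}

Directly nullable (have an ε-rule): {C, H}.
Not nullable: M, S — each has a terminal in every rule's right-hand side or depends on a non-nullable symbol.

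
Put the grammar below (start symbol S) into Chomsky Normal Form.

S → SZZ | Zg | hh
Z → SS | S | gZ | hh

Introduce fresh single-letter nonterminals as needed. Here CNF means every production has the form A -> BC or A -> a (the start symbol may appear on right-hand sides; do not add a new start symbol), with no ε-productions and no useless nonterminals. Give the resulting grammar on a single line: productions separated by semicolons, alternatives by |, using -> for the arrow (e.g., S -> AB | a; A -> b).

No ε-productions.
After unit-elimination: S -> Zg | hh | SZZ; Z -> SS | Zg | gZ | hh | SZZ.
TERM: introduce A -> g, B -> h and substitute in every rule of length ≥2.
BIN: S -> SZZ becomes S -> SC, C -> ZZ; Z -> SZZ becomes Z -> SD, D -> ZZ.

S -> BB | SC | ZA; A -> g; B -> h; C -> ZZ; D -> ZZ; Z -> AZ | BB | SD | SS | ZA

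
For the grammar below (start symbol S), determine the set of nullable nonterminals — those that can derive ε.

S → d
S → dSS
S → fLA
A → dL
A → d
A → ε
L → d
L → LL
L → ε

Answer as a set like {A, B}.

{A, L}

Directly nullable (have an ε-rule): {A, L}.
Not nullable: S — each has a terminal in every rule's right-hand side or depends on a non-nullable symbol.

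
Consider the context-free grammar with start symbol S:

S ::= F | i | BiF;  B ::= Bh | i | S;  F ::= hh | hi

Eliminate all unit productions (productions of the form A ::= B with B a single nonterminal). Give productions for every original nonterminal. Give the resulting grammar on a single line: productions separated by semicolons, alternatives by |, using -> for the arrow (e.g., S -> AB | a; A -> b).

Unit productions: B->S, S->F.
Unit pairs (A ⇒* B via units): (B,F), (B,S), (S,F).
S: inherits non-unit rules of {F, S} → BiF | hh | hi | i.
B: inherits non-unit rules of {B, F, S} → Bh | BiF | hh | hi | i.
F: inherits non-unit rules of {F} → hh | hi.

S -> i | hh | hi | BiF; B -> i | Bh | hh | hi | BiF; F -> hh | hi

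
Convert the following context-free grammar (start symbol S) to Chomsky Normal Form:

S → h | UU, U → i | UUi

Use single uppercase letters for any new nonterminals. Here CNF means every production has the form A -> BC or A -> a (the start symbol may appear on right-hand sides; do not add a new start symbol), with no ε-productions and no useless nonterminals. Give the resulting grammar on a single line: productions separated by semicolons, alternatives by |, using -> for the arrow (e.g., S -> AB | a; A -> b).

S -> h | UU; A -> i; B -> UA; U -> i | UB

No ε-productions.
No unit productions to eliminate.
TERM: introduce A -> i and substitute in every rule of length ≥2.
BIN: U -> UUA becomes U -> UB, B -> UA.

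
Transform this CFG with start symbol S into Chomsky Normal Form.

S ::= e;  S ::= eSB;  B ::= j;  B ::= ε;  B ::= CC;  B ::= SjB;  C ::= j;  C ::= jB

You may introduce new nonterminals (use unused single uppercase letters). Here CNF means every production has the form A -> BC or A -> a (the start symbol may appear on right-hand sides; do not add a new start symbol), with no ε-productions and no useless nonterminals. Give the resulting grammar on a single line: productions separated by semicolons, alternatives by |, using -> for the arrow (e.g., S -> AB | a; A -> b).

S -> e | DF | DS; A -> j; B -> j | CC | SA | SE; C -> j | AB; D -> e; E -> AB; F -> SB

Nullable: {B}; after ε-elimination: S -> e | eS | eSB; B -> j | CC | Sj | SjB; C -> j | jB.
No unit productions to eliminate.
TERM: introduce D -> e, A -> j and substitute in every rule of length ≥2.
BIN: B -> SAB becomes B -> SE, E -> AB; S -> DSB becomes S -> DF, F -> SB.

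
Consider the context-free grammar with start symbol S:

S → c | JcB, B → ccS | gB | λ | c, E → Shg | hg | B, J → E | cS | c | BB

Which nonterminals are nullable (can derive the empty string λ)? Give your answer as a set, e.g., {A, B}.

Directly nullable (have an ε-rule): {B}.
E is nullable via E -> B (every symbol on the right is already known nullable).
J is nullable via J -> E (every symbol on the right is already known nullable).
Not nullable: S — each has a terminal in every rule's right-hand side or depends on a non-nullable symbol.

{B, E, J}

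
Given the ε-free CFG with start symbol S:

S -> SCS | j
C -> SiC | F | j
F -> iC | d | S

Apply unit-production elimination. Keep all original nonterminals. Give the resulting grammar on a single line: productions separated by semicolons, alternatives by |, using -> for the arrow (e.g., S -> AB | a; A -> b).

Unit productions: C->F, F->S.
Unit pairs (A ⇒* B via units): (C,F), (C,S), (F,S).
S: inherits non-unit rules of {S} → SCS | j.
C: inherits non-unit rules of {C, F, S} → SCS | SiC | d | iC | j.
F: inherits non-unit rules of {F, S} → SCS | d | iC | j.

S -> j | SCS; C -> d | j | iC | SCS | SiC; F -> d | j | iC | SCS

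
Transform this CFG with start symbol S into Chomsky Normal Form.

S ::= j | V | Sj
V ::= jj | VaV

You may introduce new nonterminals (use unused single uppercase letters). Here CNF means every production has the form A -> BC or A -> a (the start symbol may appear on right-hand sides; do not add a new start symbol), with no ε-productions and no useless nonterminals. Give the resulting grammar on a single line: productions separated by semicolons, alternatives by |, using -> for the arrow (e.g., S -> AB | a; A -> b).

S -> j | AA | SA | VC; A -> j; B -> a; C -> BV; D -> BV; V -> AA | VD

No ε-productions.
After unit-elimination: S -> j | Sj | jj | VaV; V -> jj | VaV.
TERM: introduce B -> a, A -> j and substitute in every rule of length ≥2.
BIN: S -> VBV becomes S -> VC, C -> BV; V -> VBV becomes V -> VD, D -> BV.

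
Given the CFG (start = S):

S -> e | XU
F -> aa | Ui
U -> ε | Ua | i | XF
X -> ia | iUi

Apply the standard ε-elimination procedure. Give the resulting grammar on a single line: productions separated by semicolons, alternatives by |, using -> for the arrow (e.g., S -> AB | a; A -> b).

S -> X | e | XU; F -> i | Ui | aa; U -> a | i | Ua | XF; X -> ia | ii | iUi

Nullable set: {U}.
S -> XU: U nullable, giving X | XU.
F -> Ui: U nullable, giving Ui | i.
Drop U -> ε.
U -> Ua: U nullable, giving Ua | a.
X -> iUi: U nullable, giving iUi | ii.
Unchanged (no nullable symbols): S -> e; F -> aa; U -> XF; U -> i; X -> ia.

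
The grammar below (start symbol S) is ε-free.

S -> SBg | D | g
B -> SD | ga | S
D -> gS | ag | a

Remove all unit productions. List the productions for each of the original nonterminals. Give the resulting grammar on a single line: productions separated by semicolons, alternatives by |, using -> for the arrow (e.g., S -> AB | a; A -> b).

Unit productions: B->S, S->D.
Unit pairs (A ⇒* B via units): (B,D), (B,S), (S,D).
S: inherits non-unit rules of {D, S} → SBg | a | ag | g | gS.
B: inherits non-unit rules of {B, D, S} → SBg | SD | a | ag | g | gS | ga.
D: inherits non-unit rules of {D} → a | ag | gS.

S -> a | g | ag | gS | SBg; B -> a | g | SD | ag | gS | ga | SBg; D -> a | ag | gS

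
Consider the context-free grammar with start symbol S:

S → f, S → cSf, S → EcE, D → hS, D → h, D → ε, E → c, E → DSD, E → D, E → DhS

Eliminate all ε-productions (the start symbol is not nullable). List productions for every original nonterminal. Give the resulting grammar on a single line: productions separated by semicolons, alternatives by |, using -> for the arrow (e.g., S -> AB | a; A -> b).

Nullable set: {D, E}.
S -> EcE: E, E nullable, giving Ec | EcE | c | cE.
Drop D -> ε.
E -> D: D nullable, giving D.
E -> DSD: D, D nullable, giving DS | DSD | S | SD.
E -> DhS: D nullable, giving DhS | hS.
Unchanged (no nullable symbols): S -> cSf; S -> f; D -> h; D -> hS; E -> c.

S -> c | f | Ec | cE | EcE | cSf; D -> h | hS; E -> D | S | c | DS | SD | hS | DSD | DhS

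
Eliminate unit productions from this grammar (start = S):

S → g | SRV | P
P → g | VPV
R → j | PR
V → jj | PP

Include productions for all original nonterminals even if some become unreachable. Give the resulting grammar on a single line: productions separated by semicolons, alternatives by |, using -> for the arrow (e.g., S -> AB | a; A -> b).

Unit productions: S->P.
Unit pairs (A ⇒* B via units): (S,P).
S: inherits non-unit rules of {P, S} → SRV | VPV | g.
P: inherits non-unit rules of {P} → VPV | g.
R: inherits non-unit rules of {R} → PR | j.
V: inherits non-unit rules of {V} → PP | jj.

S -> g | SRV | VPV; P -> g | VPV; R -> j | PR; V -> PP | jj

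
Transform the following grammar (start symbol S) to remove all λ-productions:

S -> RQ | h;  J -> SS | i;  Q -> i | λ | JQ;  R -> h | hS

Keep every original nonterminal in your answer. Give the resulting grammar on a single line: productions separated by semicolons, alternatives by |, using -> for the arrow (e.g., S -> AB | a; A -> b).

S -> R | h | RQ; J -> i | SS; Q -> J | i | JQ; R -> h | hS

Nullable set: {Q}.
S -> RQ: Q nullable, giving R | RQ.
Drop Q -> λ.
Q -> JQ: Q nullable, giving J | JQ.
Unchanged (no nullable symbols): S -> h; J -> SS; J -> i; Q -> i; R -> h; R -> hS.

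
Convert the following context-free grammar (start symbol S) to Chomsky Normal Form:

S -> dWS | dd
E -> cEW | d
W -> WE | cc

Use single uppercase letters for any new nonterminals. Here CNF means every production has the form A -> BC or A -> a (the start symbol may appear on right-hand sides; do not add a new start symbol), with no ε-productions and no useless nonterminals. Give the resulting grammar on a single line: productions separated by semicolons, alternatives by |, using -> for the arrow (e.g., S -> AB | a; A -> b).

No ε-productions.
No unit productions to eliminate.
TERM: introduce A -> c, B -> d and substitute in every rule of length ≥2.
BIN: E -> AEW becomes E -> AC, C -> EW; S -> BWS becomes S -> BD, D -> WS.

S -> BB | BD; A -> c; B -> d; C -> EW; D -> WS; E -> d | AC; W -> AA | WE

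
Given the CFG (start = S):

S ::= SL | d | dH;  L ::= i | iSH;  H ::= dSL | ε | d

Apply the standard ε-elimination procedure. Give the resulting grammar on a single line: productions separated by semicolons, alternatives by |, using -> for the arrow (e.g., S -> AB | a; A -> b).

Nullable set: {H}.
S -> dH: H nullable, giving d | dH.
Drop H -> ε.
L -> iSH: H nullable, giving iS | iSH.
Unchanged (no nullable symbols): S -> SL; S -> d; H -> d; H -> dSL; L -> i.

S -> d | SL | dH; H -> d | dSL; L -> i | iS | iSH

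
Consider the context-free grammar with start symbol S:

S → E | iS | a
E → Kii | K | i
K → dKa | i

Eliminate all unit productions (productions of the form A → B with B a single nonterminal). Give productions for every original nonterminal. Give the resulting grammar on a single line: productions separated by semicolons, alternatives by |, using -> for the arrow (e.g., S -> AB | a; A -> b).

Unit productions: E->K, S->E.
Unit pairs (A ⇒* B via units): (E,K), (S,E), (S,K).
S: inherits non-unit rules of {E, K, S} → Kii | a | dKa | i | iS.
E: inherits non-unit rules of {E, K} → Kii | dKa | i.
K: inherits non-unit rules of {K} → dKa | i.

S -> a | i | iS | Kii | dKa; E -> i | Kii | dKa; K -> i | dKa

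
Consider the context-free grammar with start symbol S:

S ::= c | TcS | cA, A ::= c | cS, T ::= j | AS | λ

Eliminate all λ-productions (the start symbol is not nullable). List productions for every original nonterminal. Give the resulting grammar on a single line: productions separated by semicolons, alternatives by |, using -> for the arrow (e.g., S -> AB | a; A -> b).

S -> c | cA | cS | TcS; A -> c | cS; T -> j | AS

Nullable set: {T}.
S -> TcS: T nullable, giving TcS | cS.
Drop T -> λ.
Unchanged (no nullable symbols): S -> c; S -> cA; A -> c; A -> cS; T -> AS; T -> j.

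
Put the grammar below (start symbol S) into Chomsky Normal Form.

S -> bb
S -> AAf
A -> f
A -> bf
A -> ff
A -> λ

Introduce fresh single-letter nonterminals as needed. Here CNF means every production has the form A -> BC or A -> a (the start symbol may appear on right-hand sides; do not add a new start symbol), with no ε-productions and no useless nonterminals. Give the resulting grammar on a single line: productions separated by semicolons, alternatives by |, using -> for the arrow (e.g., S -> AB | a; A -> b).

S -> f | AC | AD | BB; A -> f | BC | CC; B -> b; C -> f; D -> AC

Nullable: {A}; after ε-elimination: S -> f | Af | bb | AAf; A -> f | bf | ff.
No unit productions to eliminate.
TERM: introduce B -> b, C -> f and substitute in every rule of length ≥2.
BIN: S -> AAC becomes S -> AD, D -> AC.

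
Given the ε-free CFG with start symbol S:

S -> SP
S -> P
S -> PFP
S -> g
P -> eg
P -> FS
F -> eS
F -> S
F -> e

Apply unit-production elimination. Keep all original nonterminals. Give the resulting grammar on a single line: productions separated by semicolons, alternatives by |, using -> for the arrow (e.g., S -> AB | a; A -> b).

S -> g | FS | SP | eg | PFP; F -> e | g | FS | SP | eS | eg | PFP; P -> FS | eg

Unit productions: F->S, S->P.
Unit pairs (A ⇒* B via units): (F,P), (F,S), (S,P).
S: inherits non-unit rules of {P, S} → FS | PFP | SP | eg | g.
F: inherits non-unit rules of {F, P, S} → FS | PFP | SP | e | eS | eg | g.
P: inherits non-unit rules of {P} → FS | eg.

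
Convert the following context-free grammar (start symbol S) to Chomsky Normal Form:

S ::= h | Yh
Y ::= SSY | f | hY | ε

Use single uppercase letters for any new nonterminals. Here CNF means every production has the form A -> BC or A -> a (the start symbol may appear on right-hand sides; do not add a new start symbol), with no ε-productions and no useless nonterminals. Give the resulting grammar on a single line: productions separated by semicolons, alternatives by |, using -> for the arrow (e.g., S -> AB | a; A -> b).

S -> h | YA; A -> h; B -> SY; Y -> f | h | AY | SB | SS

Nullable: {Y}; after ε-elimination: S -> h | Yh; Y -> f | h | SS | hY | SSY.
No unit productions to eliminate.
TERM: introduce A -> h and substitute in every rule of length ≥2.
BIN: Y -> SSY becomes Y -> SB, B -> SY.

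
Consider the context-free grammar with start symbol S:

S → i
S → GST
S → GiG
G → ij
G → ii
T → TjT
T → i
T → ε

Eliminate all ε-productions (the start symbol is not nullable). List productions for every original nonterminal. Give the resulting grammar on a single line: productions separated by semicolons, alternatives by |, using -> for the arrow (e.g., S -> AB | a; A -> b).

S -> i | GS | GST | GiG; G -> ii | ij; T -> i | j | Tj | jT | TjT

Nullable set: {T}.
S -> GST: T nullable, giving GS | GST.
Drop T -> ε.
T -> TjT: T, T nullable, giving Tj | TjT | j | jT.
Unchanged (no nullable symbols): S -> GiG; S -> i; G -> ii; G -> ij; T -> i.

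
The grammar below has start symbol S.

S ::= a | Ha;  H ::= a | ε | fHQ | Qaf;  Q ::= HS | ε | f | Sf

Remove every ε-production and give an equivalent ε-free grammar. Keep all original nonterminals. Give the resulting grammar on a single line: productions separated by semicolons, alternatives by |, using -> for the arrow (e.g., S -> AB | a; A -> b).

S -> a | Ha; H -> a | f | af | fH | fQ | Qaf | fHQ; Q -> S | f | HS | Sf

Nullable set: {H, Q}.
S -> Ha: H nullable, giving Ha | a.
Drop H -> ε.
H -> Qaf: Q nullable, giving Qaf | af.
H -> fHQ: H, Q nullable, giving f | fH | fHQ | fQ.
Drop Q -> ε.
Q -> HS: H nullable, giving HS | S.
Unchanged (no nullable symbols): S -> a; H -> a; Q -> Sf; Q -> f.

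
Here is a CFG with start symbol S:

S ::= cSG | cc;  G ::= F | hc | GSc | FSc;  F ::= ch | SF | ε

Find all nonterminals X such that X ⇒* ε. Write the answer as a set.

{F, G}

Directly nullable (have an ε-rule): {F}.
G is nullable via G -> F (every symbol on the right is already known nullable).
Not nullable: S — each has a terminal in every rule's right-hand side or depends on a non-nullable symbol.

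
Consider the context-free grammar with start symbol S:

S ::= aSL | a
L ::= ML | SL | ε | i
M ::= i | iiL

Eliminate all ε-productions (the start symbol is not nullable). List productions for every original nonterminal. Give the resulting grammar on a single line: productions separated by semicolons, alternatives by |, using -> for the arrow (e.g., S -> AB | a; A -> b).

S -> a | aS | aSL; L -> M | S | i | ML | SL; M -> i | ii | iiL

Nullable set: {L}.
S -> aSL: L nullable, giving aS | aSL.
Drop L -> ε.
L -> ML: L nullable, giving M | ML.
L -> SL: L nullable, giving S | SL.
M -> iiL: L nullable, giving ii | iiL.
Unchanged (no nullable symbols): S -> a; L -> i; M -> i.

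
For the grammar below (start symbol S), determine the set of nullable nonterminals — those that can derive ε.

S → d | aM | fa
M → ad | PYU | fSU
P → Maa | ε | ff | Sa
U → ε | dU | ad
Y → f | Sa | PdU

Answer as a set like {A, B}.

Directly nullable (have an ε-rule): {P, U}.
Not nullable: M, S, Y — each has a terminal in every rule's right-hand side or depends on a non-nullable symbol.

{P, U}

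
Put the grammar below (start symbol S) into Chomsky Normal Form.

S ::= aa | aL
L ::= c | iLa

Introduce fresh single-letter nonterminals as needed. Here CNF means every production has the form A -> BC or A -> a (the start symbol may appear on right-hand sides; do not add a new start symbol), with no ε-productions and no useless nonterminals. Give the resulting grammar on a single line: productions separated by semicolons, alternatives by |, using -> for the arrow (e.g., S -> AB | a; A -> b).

S -> BB | BL; A -> i; B -> a; C -> LB; L -> c | AC

No ε-productions.
No unit productions to eliminate.
TERM: introduce B -> a, A -> i and substitute in every rule of length ≥2.
BIN: L -> ALB becomes L -> AC, C -> LB.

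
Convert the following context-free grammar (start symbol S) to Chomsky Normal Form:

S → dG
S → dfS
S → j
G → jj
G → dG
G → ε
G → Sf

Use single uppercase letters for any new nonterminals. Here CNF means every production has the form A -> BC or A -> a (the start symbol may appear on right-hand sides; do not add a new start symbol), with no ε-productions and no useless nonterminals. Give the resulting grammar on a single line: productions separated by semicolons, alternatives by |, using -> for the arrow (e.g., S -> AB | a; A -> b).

S -> d | j | BD | BG; A -> f; B -> d; C -> j; D -> AS; G -> d | BG | CC | SA

Nullable: {G}; after ε-elimination: S -> d | j | dG | dfS; G -> d | Sf | dG | jj.
No unit productions to eliminate.
TERM: introduce B -> d, A -> f, C -> j and substitute in every rule of length ≥2.
BIN: S -> BAS becomes S -> BD, D -> AS.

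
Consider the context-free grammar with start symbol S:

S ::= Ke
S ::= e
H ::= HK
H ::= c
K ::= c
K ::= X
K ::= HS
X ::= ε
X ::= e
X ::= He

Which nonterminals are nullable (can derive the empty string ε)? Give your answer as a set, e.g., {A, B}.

Directly nullable (have an ε-rule): {X}.
K is nullable via K -> X (every symbol on the right is already known nullable).
Not nullable: H, S — each has a terminal in every rule's right-hand side or depends on a non-nullable symbol.

{K, X}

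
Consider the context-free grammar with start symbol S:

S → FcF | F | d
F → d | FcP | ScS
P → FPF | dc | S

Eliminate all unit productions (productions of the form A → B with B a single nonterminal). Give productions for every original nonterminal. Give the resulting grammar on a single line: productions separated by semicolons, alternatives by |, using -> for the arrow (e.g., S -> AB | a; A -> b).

Unit productions: P->S, S->F.
Unit pairs (A ⇒* B via units): (P,F), (P,S), (S,F).
S: inherits non-unit rules of {F, S} → FcF | FcP | ScS | d.
F: inherits non-unit rules of {F} → FcP | ScS | d.
P: inherits non-unit rules of {F, P, S} → FPF | FcF | FcP | ScS | d | dc.

S -> d | FcF | FcP | ScS; F -> d | FcP | ScS; P -> d | dc | FPF | FcF | FcP | ScS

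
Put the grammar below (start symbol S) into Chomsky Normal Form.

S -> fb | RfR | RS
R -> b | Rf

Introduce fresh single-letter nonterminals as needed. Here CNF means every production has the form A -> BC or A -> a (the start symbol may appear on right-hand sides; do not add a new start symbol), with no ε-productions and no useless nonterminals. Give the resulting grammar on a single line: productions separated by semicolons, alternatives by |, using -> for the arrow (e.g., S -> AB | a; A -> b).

S -> AB | RC | RS; A -> f; B -> b; C -> AR; R -> b | RA

No ε-productions.
No unit productions to eliminate.
TERM: introduce B -> b, A -> f and substitute in every rule of length ≥2.
BIN: S -> RAR becomes S -> RC, C -> AR.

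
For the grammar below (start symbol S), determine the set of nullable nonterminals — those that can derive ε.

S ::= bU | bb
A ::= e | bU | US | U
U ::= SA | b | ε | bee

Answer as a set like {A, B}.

Directly nullable (have an ε-rule): {U}.
A is nullable via A -> U (every symbol on the right is already known nullable).
Not nullable: S — each has a terminal in every rule's right-hand side or depends on a non-nullable symbol.

{A, U}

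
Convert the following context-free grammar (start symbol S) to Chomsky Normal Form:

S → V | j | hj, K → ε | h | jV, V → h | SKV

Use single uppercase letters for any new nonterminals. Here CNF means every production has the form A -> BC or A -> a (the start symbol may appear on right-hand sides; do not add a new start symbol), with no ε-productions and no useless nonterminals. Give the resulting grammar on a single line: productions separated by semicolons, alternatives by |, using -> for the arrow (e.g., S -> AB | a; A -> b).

S -> h | j | BA | SC | SV; A -> j; B -> h; C -> KV; D -> KV; K -> h | AV; V -> h | SD | SV

Nullable: {K}; after ε-elimination: S -> V | j | hj; K -> h | jV; V -> h | SV | SKV.
After unit-elimination: S -> h | j | SV | hj | SKV; K -> h | jV; V -> h | SV | SKV.
TERM: introduce B -> h, A -> j and substitute in every rule of length ≥2.
BIN: S -> SKV becomes S -> SC, C -> KV; V -> SKV becomes V -> SD, D -> KV.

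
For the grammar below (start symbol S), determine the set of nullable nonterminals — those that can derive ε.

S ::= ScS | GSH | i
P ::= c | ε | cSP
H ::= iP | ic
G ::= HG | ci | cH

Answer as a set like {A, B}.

Directly nullable (have an ε-rule): {P}.
Not nullable: G, H, S — each has a terminal in every rule's right-hand side or depends on a non-nullable symbol.

{P}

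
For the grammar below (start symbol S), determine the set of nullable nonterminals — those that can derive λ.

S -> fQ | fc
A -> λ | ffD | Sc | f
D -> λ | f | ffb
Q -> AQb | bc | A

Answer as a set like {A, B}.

Directly nullable (have an ε-rule): {A, D}.
Q is nullable via Q -> A (every symbol on the right is already known nullable).
Not nullable: S — each has a terminal in every rule's right-hand side or depends on a non-nullable symbol.

{A, D, Q}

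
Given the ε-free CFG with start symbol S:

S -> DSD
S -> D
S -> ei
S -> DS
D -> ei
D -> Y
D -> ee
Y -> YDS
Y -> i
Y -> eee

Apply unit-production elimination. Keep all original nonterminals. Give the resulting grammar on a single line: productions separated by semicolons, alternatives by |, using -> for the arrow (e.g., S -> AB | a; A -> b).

Unit productions: D->Y, S->D.
Unit pairs (A ⇒* B via units): (D,Y), (S,D), (S,Y).
S: inherits non-unit rules of {D, S, Y} → DS | DSD | YDS | ee | eee | ei | i.
D: inherits non-unit rules of {D, Y} → YDS | ee | eee | ei | i.
Y: inherits non-unit rules of {Y} → YDS | eee | i.

S -> i | DS | ee | ei | DSD | YDS | eee; D -> i | ee | ei | YDS | eee; Y -> i | YDS | eee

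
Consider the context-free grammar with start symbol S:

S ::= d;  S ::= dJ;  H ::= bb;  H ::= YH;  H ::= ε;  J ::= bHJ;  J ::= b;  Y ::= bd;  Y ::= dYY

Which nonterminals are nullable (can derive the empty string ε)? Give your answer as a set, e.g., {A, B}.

Directly nullable (have an ε-rule): {H}.
Not nullable: J, S, Y — each has a terminal in every rule's right-hand side or depends on a non-nullable symbol.

{H}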